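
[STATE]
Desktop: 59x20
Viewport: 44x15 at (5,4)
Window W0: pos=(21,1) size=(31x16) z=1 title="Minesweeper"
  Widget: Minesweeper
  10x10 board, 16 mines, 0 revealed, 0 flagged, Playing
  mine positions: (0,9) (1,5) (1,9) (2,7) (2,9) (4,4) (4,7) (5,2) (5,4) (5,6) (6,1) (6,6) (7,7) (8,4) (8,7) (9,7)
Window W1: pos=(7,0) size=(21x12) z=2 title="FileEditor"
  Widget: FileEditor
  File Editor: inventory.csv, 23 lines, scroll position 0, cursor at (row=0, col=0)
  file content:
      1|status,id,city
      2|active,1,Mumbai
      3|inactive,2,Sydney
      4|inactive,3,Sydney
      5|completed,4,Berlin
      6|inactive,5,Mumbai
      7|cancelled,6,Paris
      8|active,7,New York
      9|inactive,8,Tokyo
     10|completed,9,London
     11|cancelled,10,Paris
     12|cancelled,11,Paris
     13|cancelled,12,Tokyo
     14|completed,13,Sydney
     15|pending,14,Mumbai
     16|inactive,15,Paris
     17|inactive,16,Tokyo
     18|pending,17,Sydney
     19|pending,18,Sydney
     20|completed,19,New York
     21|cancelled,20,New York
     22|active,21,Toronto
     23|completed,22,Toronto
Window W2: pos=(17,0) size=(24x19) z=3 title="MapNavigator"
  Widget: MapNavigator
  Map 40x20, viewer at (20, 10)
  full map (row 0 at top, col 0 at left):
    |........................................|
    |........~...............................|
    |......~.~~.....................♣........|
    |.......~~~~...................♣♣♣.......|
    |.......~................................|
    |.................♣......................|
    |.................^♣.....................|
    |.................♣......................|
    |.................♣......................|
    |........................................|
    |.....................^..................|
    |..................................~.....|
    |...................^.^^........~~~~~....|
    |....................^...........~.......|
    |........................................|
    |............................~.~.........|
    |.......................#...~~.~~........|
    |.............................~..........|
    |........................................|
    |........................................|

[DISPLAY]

  ┃active,1,┃......................┃        
  ┃inactive,┃........♣.............┃        
  ┃inactive,┃........^♣............┃        
  ┃completed┃........♣.............┃        
  ┃inactive,┃........♣.............┃        
  ┃cancelled┃......................┃        
  ┃active,7,┃...........@^.........┃        
  ┗━━━━━━━━━┃......................┃        
            ┃..........^.^^........┃        
            ┃...........^..........┃        
            ┃......................┃        
            ┃...................~.~┃        
            ┃..............#...~~.~┃━━━━━━━━
            ┃....................~.┃        
            ┗━━━━━━━━━━━━━━━━━━━━━━┛        


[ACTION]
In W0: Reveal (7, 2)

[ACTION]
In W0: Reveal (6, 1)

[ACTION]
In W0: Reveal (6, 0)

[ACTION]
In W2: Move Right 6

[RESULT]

  ┃active,1,┃......................┃        
  ┃inactive,┃..♣...................┃        
  ┃inactive,┃..^♣..................┃        
  ┃completed┃..♣...................┃        
  ┃inactive,┃..♣...................┃        
  ┃cancelled┃......................┃        
  ┃active,7,┃......^....@..........┃        
  ┗━━━━━━━━━┃...................~..┃        
            ┃....^.^^........~~~~~.┃        
            ┃.....^...........~....┃        
            ┃......................┃        
            ┃.............~.~......┃        
            ┃........#...~~.~~.....┃━━━━━━━━
            ┃..............~.......┃        
            ┗━━━━━━━━━━━━━━━━━━━━━━┛        


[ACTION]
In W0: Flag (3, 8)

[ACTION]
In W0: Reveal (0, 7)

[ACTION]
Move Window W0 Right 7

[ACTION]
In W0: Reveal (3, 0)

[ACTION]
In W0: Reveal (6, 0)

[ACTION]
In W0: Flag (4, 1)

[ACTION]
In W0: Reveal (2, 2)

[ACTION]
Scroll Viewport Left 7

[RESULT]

       ┃active,1,┃......................┃   
       ┃inactive,┃..♣...................┃   
       ┃inactive,┃..^♣..................┃   
       ┃completed┃..♣...................┃   
       ┃inactive,┃..♣...................┃   
       ┃cancelled┃......................┃   
       ┃active,7,┃......^....@..........┃   
       ┗━━━━━━━━━┃...................~..┃   
                 ┃....^.^^........~~~~~.┃   
                 ┃.....^...........~....┃   
                 ┃......................┃   
                 ┃.............~.~......┃   
                 ┃........#...~~.~~.....┃━━━
                 ┃..............~.......┃   
                 ┗━━━━━━━━━━━━━━━━━━━━━━┛   


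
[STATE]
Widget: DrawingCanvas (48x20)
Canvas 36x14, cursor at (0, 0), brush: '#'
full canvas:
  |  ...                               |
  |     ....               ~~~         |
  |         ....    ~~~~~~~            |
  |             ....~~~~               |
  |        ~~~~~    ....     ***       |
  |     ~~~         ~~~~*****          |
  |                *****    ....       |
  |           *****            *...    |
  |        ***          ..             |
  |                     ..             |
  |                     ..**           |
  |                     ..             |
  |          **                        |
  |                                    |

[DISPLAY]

+ ...                                           
     ....               ~~~                     
         ....    ~~~~~~~                        
             ....~~~~                           
        ~~~~~    ....     ***                   
     ~~~         ~~~~*****                      
                *****    ....                   
           *****            *...                
        ***          ..                         
                     ..                         
                     ..**                       
                     ..                         
          **                                    
                                                
                                                
                                                
                                                
                                                
                                                
                                                


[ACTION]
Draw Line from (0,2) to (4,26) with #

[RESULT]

+ ####                                          
     .######            ~~~                     
         ...######~~~~~~                        
             ....~######                        
        ~~~~~    ....   ###**                   
     ~~~         ~~~~*****                      
                *****    ....                   
           *****            *...                
        ***          ..                         
                     ..                         
                     ..**                       
                     ..                         
          **                                    
                                                
                                                
                                                
                                                
                                                
                                                
                                                


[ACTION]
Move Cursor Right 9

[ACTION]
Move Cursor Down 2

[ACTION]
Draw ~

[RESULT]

  ####                                          
     .######            ~~~                     
         ~..######~~~~~~                        
             ....~######                        
        ~~~~~    ....   ###**                   
     ~~~         ~~~~*****                      
                *****    ....                   
           *****            *...                
        ***          ..                         
                     ..                         
                     ..**                       
                     ..                         
          **                                    
                                                
                                                
                                                
                                                
                                                
                                                
                                                


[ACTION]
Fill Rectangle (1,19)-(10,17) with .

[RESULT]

  ####                                          
     .######     ...    ~~~                     
         ~..#####...~~~~                        
             .......####                        
        ~~~~~    ....   ###**                   
     ~~~         ...~*****                      
                *...*    ....                   
           ***** ...        *...                
        ***      ... ..                         
                 ... ..                         
                 ... ..**                       
                     ..                         
          **                                    
                                                
                                                
                                                
                                                
                                                
                                                
                                                


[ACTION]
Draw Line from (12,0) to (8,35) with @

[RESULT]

  ####                                          
     .######     ...    ~~~                     
         ~..#####...~~~~                        
             .......####                        
        ~~~~~    ....   ###**                   
     ~~~         ...~*****                      
                *...*    ....                   
           ***** ...        *...                
        ***      ... ..        @@@@@            
                 ... .@@@@@@@@@                 
              @@@@@@@@.**                       
     @@@@@@@@@       ..                         
@@@@@     **                                    
                                                
                                                
                                                
                                                
                                                
                                                
                                                


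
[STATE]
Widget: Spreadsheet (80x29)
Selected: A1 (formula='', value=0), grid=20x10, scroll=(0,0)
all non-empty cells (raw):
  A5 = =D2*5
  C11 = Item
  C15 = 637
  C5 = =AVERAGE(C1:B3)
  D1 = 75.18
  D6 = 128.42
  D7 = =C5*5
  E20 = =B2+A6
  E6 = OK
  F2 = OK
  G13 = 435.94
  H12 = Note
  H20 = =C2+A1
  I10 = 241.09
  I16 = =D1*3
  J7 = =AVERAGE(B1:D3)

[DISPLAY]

A1:                                                                             
       A       B       C       D       E       F       G       H       I       J
--------------------------------------------------------------------------------
  1      [0]       0       0   75.18       0       0       0       0       0    
  2        0       0       0       0       0OK             0       0       0    
  3        0       0       0       0       0       0       0       0       0    
  4        0       0       0       0       0       0       0       0       0    
  5        0       0       0       0       0       0       0       0       0    
  6        0       0       0  128.42OK             0       0       0       0    
  7        0       0       0       0       0       0       0       0       0    
  8        0       0       0       0       0       0       0       0       0    
  9        0       0       0       0       0       0       0       0       0    
 10        0       0       0       0       0       0       0       0  241.09    
 11        0       0Item           0       0       0       0       0       0    
 12        0       0       0       0       0       0       0Note           0    
 13        0       0       0       0       0       0  435.94       0       0    
 14        0       0       0       0       0       0       0       0       0    
 15        0       0     637       0       0       0       0       0       0    
 16        0       0       0       0       0       0       0       0  225.54    
 17        0       0       0       0       0       0       0       0       0    
 18        0       0       0       0       0       0       0       0       0    
 19        0       0       0       0       0       0       0       0       0    
 20        0       0       0       0       0       0       0       0       0    
                                                                                
                                                                                
                                                                                
                                                                                
                                                                                
                                                                                


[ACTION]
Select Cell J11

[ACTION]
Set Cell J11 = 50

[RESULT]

J11: 50                                                                         
       A       B       C       D       E       F       G       H       I       J
--------------------------------------------------------------------------------
  1        0       0       0   75.18       0       0       0       0       0    
  2        0       0       0       0       0OK             0       0       0    
  3        0       0       0       0       0       0       0       0       0    
  4        0       0       0       0       0       0       0       0       0    
  5        0       0       0       0       0       0       0       0       0    
  6        0       0       0  128.42OK             0       0       0       0    
  7        0       0       0       0       0       0       0       0       0    
  8        0       0       0       0       0       0       0       0       0    
  9        0       0       0       0       0       0       0       0       0    
 10        0       0       0       0       0       0       0       0  241.09    
 11        0       0Item           0       0       0       0       0       0    
 12        0       0       0       0       0       0       0Note           0    
 13        0       0       0       0       0       0  435.94       0       0    
 14        0       0       0       0       0       0       0       0       0    
 15        0       0     637       0       0       0       0       0       0    
 16        0       0       0       0       0       0       0       0  225.54    
 17        0       0       0       0       0       0       0       0       0    
 18        0       0       0       0       0       0       0       0       0    
 19        0       0       0       0       0       0       0       0       0    
 20        0       0       0       0       0       0       0       0       0    
                                                                                
                                                                                
                                                                                
                                                                                
                                                                                
                                                                                


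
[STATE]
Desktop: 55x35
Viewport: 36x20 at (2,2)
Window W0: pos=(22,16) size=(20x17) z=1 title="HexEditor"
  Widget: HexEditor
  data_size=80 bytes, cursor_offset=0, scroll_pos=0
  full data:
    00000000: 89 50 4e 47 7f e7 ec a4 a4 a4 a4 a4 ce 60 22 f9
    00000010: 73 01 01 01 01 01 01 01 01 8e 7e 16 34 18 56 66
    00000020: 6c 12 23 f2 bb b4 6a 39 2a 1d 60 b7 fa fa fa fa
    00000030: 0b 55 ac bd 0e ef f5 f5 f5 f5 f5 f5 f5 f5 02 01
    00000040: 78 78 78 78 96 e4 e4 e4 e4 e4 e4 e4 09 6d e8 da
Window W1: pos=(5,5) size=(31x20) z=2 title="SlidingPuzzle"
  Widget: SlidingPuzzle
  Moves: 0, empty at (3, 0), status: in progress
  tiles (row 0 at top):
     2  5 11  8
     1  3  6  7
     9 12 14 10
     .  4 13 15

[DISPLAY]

                                    
                                    
                                    
   ┏━━━━━━━━━━━━━━━━━━━━━━━━━━━━━┓  
   ┃ SlidingPuzzle               ┃  
   ┠─────────────────────────────┨  
   ┃┌────┬────┬────┬────┐        ┃  
   ┃│  2 │  5 │ 11 │  8 │        ┃  
   ┃├────┼────┼────┼────┤        ┃  
   ┃│  1 │  3 │  6 │  7 │        ┃  
   ┃├────┼────┼────┼────┤        ┃  
   ┃│  9 │ 12 │ 14 │ 10 │        ┃  
   ┃├────┼────┼────┼────┤        ┃  
   ┃│    │  4 │ 13 │ 15 │        ┃  
   ┃└────┴────┴────┴────┘        ┃━━
   ┃Moves: 0                     ┃  
   ┃                             ┃──
   ┃                             ┃50
   ┃                             ┃01
   ┃                             ┃12


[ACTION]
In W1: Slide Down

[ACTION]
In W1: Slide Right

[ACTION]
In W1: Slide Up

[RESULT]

                                    
                                    
                                    
   ┏━━━━━━━━━━━━━━━━━━━━━━━━━━━━━┓  
   ┃ SlidingPuzzle               ┃  
   ┠─────────────────────────────┨  
   ┃┌────┬────┬────┬────┐        ┃  
   ┃│  2 │  5 │ 11 │  8 │        ┃  
   ┃├────┼────┼────┼────┤        ┃  
   ┃│  1 │  3 │  6 │  7 │        ┃  
   ┃├────┼────┼────┼────┤        ┃  
   ┃│  9 │ 12 │ 14 │ 10 │        ┃  
   ┃├────┼────┼────┼────┤        ┃  
   ┃│    │  4 │ 13 │ 15 │        ┃  
   ┃└────┴────┴────┴────┘        ┃━━
   ┃Moves: 2                     ┃  
   ┃                             ┃──
   ┃                             ┃50
   ┃                             ┃01
   ┃                             ┃12


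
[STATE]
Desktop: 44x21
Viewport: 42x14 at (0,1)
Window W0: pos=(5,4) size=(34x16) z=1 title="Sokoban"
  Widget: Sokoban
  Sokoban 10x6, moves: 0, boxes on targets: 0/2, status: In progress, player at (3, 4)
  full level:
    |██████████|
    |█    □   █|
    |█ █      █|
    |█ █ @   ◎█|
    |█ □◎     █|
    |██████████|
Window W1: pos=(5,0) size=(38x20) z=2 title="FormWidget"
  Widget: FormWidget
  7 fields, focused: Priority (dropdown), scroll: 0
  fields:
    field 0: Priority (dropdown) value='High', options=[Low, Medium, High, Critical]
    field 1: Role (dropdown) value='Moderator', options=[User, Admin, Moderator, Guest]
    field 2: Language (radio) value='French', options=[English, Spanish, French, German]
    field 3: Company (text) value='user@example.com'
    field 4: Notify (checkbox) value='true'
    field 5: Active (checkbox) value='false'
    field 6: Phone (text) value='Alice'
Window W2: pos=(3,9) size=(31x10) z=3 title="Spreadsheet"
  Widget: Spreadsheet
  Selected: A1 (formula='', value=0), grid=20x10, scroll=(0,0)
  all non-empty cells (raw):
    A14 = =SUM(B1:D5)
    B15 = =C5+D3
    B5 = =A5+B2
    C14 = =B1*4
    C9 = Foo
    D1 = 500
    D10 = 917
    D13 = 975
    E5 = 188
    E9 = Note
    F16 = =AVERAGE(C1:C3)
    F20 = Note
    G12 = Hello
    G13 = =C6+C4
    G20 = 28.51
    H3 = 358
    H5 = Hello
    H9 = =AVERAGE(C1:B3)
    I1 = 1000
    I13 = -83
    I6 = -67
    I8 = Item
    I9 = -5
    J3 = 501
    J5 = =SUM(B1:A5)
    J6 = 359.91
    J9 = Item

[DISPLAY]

     ┃ FormWidget                         
     ┠────────────────────────────────────
     ┃> Priority:   [High               ▼]
     ┃  Role:       [Moderator          ▼]
     ┃  Language:   ( ) English  ( ) Spani
     ┃  Company:    [user@example.com    ]
     ┃  Notify:     [x]                   
     ┃  Active:     [ ]                   
   ┏━━━━━━━━━━━━━━━━━━━━━━━━━━━━━┓       ]
   ┃ Spreadsheet                 ┃        
   ┠─────────────────────────────┨        
   ┃A1:                          ┃        
   ┃       A       B       C     ┃        
   ┃-----------------------------┃        


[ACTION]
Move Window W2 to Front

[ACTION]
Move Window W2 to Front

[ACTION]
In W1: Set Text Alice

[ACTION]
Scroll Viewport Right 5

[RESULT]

   ┃ FormWidget                         ┃ 
   ┠────────────────────────────────────┨ 
   ┃> Priority:   [High               ▼]┃ 
   ┃  Role:       [Moderator          ▼]┃ 
   ┃  Language:   ( ) English  ( ) Spani┃ 
   ┃  Company:    [user@example.com    ]┃ 
   ┃  Notify:     [x]                   ┃ 
   ┃  Active:     [ ]                   ┃ 
 ┏━━━━━━━━━━━━━━━━━━━━━━━━━━━━━┓       ]┃ 
 ┃ Spreadsheet                 ┃        ┃ 
 ┠─────────────────────────────┨        ┃ 
 ┃A1:                          ┃        ┃ 
 ┃       A       B       C     ┃        ┃ 
 ┃-----------------------------┃        ┃ 


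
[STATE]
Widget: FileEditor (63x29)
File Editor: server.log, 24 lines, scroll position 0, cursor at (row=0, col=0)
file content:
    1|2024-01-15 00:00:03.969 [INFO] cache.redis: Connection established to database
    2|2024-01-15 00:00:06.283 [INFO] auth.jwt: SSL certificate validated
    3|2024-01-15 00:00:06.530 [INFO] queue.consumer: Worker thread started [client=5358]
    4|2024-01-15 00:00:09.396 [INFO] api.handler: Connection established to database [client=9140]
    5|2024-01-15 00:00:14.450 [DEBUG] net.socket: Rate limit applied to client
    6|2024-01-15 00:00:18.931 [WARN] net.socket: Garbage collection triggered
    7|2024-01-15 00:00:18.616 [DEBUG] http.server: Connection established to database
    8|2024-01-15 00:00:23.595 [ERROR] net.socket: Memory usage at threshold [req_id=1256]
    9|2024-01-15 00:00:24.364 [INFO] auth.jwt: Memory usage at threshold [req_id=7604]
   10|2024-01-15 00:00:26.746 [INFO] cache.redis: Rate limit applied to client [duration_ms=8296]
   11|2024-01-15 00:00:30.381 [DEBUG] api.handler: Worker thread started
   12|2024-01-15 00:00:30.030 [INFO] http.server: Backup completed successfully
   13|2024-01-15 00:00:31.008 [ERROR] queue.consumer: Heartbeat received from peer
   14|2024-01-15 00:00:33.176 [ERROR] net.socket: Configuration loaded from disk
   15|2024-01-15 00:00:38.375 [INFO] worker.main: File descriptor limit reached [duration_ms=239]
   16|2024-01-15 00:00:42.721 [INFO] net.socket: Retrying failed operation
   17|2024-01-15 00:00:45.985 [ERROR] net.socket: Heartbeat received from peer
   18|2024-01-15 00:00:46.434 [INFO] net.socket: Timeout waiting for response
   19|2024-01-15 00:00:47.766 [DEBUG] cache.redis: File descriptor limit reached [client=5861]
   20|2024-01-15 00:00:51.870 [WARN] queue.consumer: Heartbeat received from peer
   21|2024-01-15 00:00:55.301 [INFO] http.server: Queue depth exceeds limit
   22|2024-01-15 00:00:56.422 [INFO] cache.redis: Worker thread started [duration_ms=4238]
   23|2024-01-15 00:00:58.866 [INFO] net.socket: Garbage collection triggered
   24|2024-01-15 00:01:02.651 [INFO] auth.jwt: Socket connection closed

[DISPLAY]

█024-01-15 00:00:03.969 [INFO] cache.redis: Connection establi▲
2024-01-15 00:00:06.283 [INFO] auth.jwt: SSL certificate valid█
2024-01-15 00:00:06.530 [INFO] queue.consumer: Worker thread s░
2024-01-15 00:00:09.396 [INFO] api.handler: Connection establi░
2024-01-15 00:00:14.450 [DEBUG] net.socket: Rate limit applied░
2024-01-15 00:00:18.931 [WARN] net.socket: Garbage collection ░
2024-01-15 00:00:18.616 [DEBUG] http.server: Connection establ░
2024-01-15 00:00:23.595 [ERROR] net.socket: Memory usage at th░
2024-01-15 00:00:24.364 [INFO] auth.jwt: Memory usage at thres░
2024-01-15 00:00:26.746 [INFO] cache.redis: Rate limit applied░
2024-01-15 00:00:30.381 [DEBUG] api.handler: Worker thread sta░
2024-01-15 00:00:30.030 [INFO] http.server: Backup completed s░
2024-01-15 00:00:31.008 [ERROR] queue.consumer: Heartbeat rece░
2024-01-15 00:00:33.176 [ERROR] net.socket: Configuration load░
2024-01-15 00:00:38.375 [INFO] worker.main: File descriptor li░
2024-01-15 00:00:42.721 [INFO] net.socket: Retrying failed ope░
2024-01-15 00:00:45.985 [ERROR] net.socket: Heartbeat received░
2024-01-15 00:00:46.434 [INFO] net.socket: Timeout waiting for░
2024-01-15 00:00:47.766 [DEBUG] cache.redis: File descriptor l░
2024-01-15 00:00:51.870 [WARN] queue.consumer: Heartbeat recei░
2024-01-15 00:00:55.301 [INFO] http.server: Queue depth exceed░
2024-01-15 00:00:56.422 [INFO] cache.redis: Worker thread star░
2024-01-15 00:00:58.866 [INFO] net.socket: Garbage collection ░
2024-01-15 00:01:02.651 [INFO] auth.jwt: Socket connection clo░
                                                              ░
                                                              ░
                                                              ░
                                                              ░
                                                              ▼


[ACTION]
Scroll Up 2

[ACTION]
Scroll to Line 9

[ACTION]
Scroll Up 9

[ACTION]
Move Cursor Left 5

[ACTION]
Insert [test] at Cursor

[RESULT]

test█024-01-15 00:00:03.969 [INFO] cache.redis: Connection est▲
2024-01-15 00:00:06.283 [INFO] auth.jwt: SSL certificate valid█
2024-01-15 00:00:06.530 [INFO] queue.consumer: Worker thread s░
2024-01-15 00:00:09.396 [INFO] api.handler: Connection establi░
2024-01-15 00:00:14.450 [DEBUG] net.socket: Rate limit applied░
2024-01-15 00:00:18.931 [WARN] net.socket: Garbage collection ░
2024-01-15 00:00:18.616 [DEBUG] http.server: Connection establ░
2024-01-15 00:00:23.595 [ERROR] net.socket: Memory usage at th░
2024-01-15 00:00:24.364 [INFO] auth.jwt: Memory usage at thres░
2024-01-15 00:00:26.746 [INFO] cache.redis: Rate limit applied░
2024-01-15 00:00:30.381 [DEBUG] api.handler: Worker thread sta░
2024-01-15 00:00:30.030 [INFO] http.server: Backup completed s░
2024-01-15 00:00:31.008 [ERROR] queue.consumer: Heartbeat rece░
2024-01-15 00:00:33.176 [ERROR] net.socket: Configuration load░
2024-01-15 00:00:38.375 [INFO] worker.main: File descriptor li░
2024-01-15 00:00:42.721 [INFO] net.socket: Retrying failed ope░
2024-01-15 00:00:45.985 [ERROR] net.socket: Heartbeat received░
2024-01-15 00:00:46.434 [INFO] net.socket: Timeout waiting for░
2024-01-15 00:00:47.766 [DEBUG] cache.redis: File descriptor l░
2024-01-15 00:00:51.870 [WARN] queue.consumer: Heartbeat recei░
2024-01-15 00:00:55.301 [INFO] http.server: Queue depth exceed░
2024-01-15 00:00:56.422 [INFO] cache.redis: Worker thread star░
2024-01-15 00:00:58.866 [INFO] net.socket: Garbage collection ░
2024-01-15 00:01:02.651 [INFO] auth.jwt: Socket connection clo░
                                                              ░
                                                              ░
                                                              ░
                                                              ░
                                                              ▼


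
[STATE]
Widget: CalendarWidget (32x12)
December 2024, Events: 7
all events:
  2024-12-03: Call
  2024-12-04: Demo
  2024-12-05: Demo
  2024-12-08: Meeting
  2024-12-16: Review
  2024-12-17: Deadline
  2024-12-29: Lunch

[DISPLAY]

         December 2024          
Mo Tu We Th Fr Sa Su            
                   1            
 2  3*  4*  5*  6  7  8*        
 9 10 11 12 13 14 15            
16* 17* 18 19 20 21 22          
23 24 25 26 27 28 29*           
30 31                           
                                
                                
                                
                                


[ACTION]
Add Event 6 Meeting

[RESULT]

         December 2024          
Mo Tu We Th Fr Sa Su            
                   1            
 2  3*  4*  5*  6*  7  8*       
 9 10 11 12 13 14 15            
16* 17* 18 19 20 21 22          
23 24 25 26 27 28 29*           
30 31                           
                                
                                
                                
                                


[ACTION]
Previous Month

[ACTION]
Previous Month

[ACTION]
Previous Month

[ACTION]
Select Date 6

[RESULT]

         September 2024         
Mo Tu We Th Fr Sa Su            
                   1            
 2  3  4  5 [ 6]  7  8          
 9 10 11 12 13 14 15            
16 17 18 19 20 21 22            
23 24 25 26 27 28 29            
30                              
                                
                                
                                
                                


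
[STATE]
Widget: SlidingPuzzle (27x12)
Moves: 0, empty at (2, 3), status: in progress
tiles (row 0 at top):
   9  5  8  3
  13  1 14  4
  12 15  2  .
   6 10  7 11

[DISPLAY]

┌────┬────┬────┬────┐      
│  9 │  5 │  8 │  3 │      
├────┼────┼────┼────┤      
│ 13 │  1 │ 14 │  4 │      
├────┼────┼────┼────┤      
│ 12 │ 15 │  2 │    │      
├────┼────┼────┼────┤      
│  6 │ 10 │  7 │ 11 │      
└────┴────┴────┴────┘      
Moves: 0                   
                           
                           


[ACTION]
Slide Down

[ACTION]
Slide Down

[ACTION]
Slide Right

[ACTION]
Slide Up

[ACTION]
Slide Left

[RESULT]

┌────┬────┬────┬────┐      
│  9 │  5 │ 14 │  8 │      
├────┼────┼────┼────┤      
│ 13 │  1 │  3 │    │      
├────┼────┼────┼────┤      
│ 12 │ 15 │  2 │  4 │      
├────┼────┼────┼────┤      
│  6 │ 10 │  7 │ 11 │      
└────┴────┴────┴────┘      
Moves: 5                   
                           
                           


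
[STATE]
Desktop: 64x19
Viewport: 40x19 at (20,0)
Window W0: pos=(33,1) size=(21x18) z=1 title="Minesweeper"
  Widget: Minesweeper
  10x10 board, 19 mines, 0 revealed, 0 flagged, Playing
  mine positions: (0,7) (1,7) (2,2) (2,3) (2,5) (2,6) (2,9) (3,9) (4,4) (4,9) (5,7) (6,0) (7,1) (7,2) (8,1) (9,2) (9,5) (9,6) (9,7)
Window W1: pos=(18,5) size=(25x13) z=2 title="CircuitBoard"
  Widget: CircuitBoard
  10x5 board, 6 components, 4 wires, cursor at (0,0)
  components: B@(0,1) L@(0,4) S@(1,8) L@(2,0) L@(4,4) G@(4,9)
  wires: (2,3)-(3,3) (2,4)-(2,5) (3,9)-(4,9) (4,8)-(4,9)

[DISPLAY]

                                        
             ┏━━━━━━━━━━━━━━━━━━━┓      
             ┃ Minesweeper       ┃      
             ┠───────────────────┨      
             ┃■■■■■■■■■■         ┃      
━━━━━━━━━━━━━━━━━━━━━━┓■         ┃      
CircuitBoard          ┃■         ┃      
──────────────────────┨■         ┃      
  0 1 2 3 4 5 6 7 8 9 ┃■         ┃      
  [.]  B           L  ┃■         ┃      
                      ┃■         ┃      
                      ┃■         ┃      
                      ┃■         ┃      
   L           ·   · ─┃■         ┃      
               │      ┃          ┃      
               ·      ┃          ┃      
                      ┃          ┃      
━━━━━━━━━━━━━━━━━━━━━━┛          ┃      
             ┗━━━━━━━━━━━━━━━━━━━┛      


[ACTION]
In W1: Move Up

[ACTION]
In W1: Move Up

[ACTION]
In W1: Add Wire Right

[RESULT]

                                        
             ┏━━━━━━━━━━━━━━━━━━━┓      
             ┃ Minesweeper       ┃      
             ┠───────────────────┨      
             ┃■■■■■■■■■■         ┃      
━━━━━━━━━━━━━━━━━━━━━━┓■         ┃      
CircuitBoard          ┃■         ┃      
──────────────────────┨■         ┃      
  0 1 2 3 4 5 6 7 8 9 ┃■         ┃      
  [.]─ B           L  ┃■         ┃      
                      ┃■         ┃      
                      ┃■         ┃      
                      ┃■         ┃      
   L           ·   · ─┃■         ┃      
               │      ┃          ┃      
               ·      ┃          ┃      
                      ┃          ┃      
━━━━━━━━━━━━━━━━━━━━━━┛          ┃      
             ┗━━━━━━━━━━━━━━━━━━━┛      


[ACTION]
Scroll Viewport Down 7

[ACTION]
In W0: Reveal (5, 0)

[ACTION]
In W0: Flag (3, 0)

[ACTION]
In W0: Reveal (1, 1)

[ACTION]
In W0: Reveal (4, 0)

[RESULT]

                                        
             ┏━━━━━━━━━━━━━━━━━━━┓      
             ┃ Minesweeper       ┃      
             ┠───────────────────┨      
             ┃      2■■■         ┃      
━━━━━━━━━━━━━━━━━━━━━━┓■         ┃      
CircuitBoard          ┃■         ┃      
──────────────────────┨■         ┃      
  0 1 2 3 4 5 6 7 8 9 ┃■         ┃      
  [.]─ B           L  ┃■         ┃      
                      ┃■         ┃      
                      ┃■         ┃      
                      ┃■         ┃      
   L           ·   · ─┃■         ┃      
               │      ┃          ┃      
               ·      ┃          ┃      
                      ┃          ┃      
━━━━━━━━━━━━━━━━━━━━━━┛          ┃      
             ┗━━━━━━━━━━━━━━━━━━━┛      


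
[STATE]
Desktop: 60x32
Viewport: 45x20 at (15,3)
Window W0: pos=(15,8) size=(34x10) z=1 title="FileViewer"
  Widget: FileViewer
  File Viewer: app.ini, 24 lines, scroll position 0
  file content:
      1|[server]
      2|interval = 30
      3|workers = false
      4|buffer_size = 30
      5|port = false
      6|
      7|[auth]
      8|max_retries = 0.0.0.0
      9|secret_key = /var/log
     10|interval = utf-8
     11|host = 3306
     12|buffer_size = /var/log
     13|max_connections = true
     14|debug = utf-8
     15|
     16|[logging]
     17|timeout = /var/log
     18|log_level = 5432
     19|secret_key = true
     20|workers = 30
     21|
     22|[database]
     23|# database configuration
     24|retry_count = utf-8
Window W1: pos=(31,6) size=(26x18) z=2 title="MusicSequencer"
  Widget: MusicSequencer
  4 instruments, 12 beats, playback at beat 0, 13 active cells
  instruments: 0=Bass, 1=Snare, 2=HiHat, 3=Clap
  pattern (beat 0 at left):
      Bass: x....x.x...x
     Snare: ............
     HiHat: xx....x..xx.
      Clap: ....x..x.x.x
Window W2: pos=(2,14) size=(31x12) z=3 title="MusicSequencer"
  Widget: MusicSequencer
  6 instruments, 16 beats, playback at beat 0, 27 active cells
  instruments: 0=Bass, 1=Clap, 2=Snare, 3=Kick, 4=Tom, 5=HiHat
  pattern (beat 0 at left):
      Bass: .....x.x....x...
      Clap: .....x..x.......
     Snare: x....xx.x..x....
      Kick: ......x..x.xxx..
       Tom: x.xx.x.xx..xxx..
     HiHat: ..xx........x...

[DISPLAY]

                                             
                                             
                                             
                ┏━━━━━━━━━━━━━━━━━━━━━━━━┓   
                ┃ MusicSequencer         ┃   
┏━━━━━━━━━━━━━━━┠────────────────────────┨   
┃ FileViewer    ┃      ▼12345678901      ┃   
┠───────────────┃  Bass█····█·█···█      ┃   
┃[server]       ┃ Snare············      ┃   
┃interval = 30  ┃ HiHat██····█··██·      ┃   
┃workers = false┃  Clap····█··█·█·█      ┃   
━━━━━━━━━━━━━━━━━┓                       ┃   
cer              ┃                       ┃   
─────────────────┨                       ┃   
6789012345       ┃                       ┃   
·█····█···       ┃                       ┃   
··█·······       ┃                       ┃   
█·█··█····       ┃                       ┃   
█··█·███··       ┃                       ┃   
·██··███··       ┃                       ┃   


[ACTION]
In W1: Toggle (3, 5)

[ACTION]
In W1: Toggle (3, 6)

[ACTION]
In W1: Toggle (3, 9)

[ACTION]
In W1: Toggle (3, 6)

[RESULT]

                                             
                                             
                                             
                ┏━━━━━━━━━━━━━━━━━━━━━━━━┓   
                ┃ MusicSequencer         ┃   
┏━━━━━━━━━━━━━━━┠────────────────────────┨   
┃ FileViewer    ┃      ▼12345678901      ┃   
┠───────────────┃  Bass█····█·█···█      ┃   
┃[server]       ┃ Snare············      ┃   
┃interval = 30  ┃ HiHat██····█··██·      ┃   
┃workers = false┃  Clap····██·█···█      ┃   
━━━━━━━━━━━━━━━━━┓                       ┃   
cer              ┃                       ┃   
─────────────────┨                       ┃   
6789012345       ┃                       ┃   
·█····█···       ┃                       ┃   
··█·······       ┃                       ┃   
█·█··█····       ┃                       ┃   
█··█·███··       ┃                       ┃   
·██··███··       ┃                       ┃   


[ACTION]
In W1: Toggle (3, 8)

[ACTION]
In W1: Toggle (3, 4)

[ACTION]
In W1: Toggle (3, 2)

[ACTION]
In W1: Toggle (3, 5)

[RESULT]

                                             
                                             
                                             
                ┏━━━━━━━━━━━━━━━━━━━━━━━━┓   
                ┃ MusicSequencer         ┃   
┏━━━━━━━━━━━━━━━┠────────────────────────┨   
┃ FileViewer    ┃      ▼12345678901      ┃   
┠───────────────┃  Bass█····█·█···█      ┃   
┃[server]       ┃ Snare············      ┃   
┃interval = 30  ┃ HiHat██····█··██·      ┃   
┃workers = false┃  Clap··█····██··█      ┃   
━━━━━━━━━━━━━━━━━┓                       ┃   
cer              ┃                       ┃   
─────────────────┨                       ┃   
6789012345       ┃                       ┃   
·█····█···       ┃                       ┃   
··█·······       ┃                       ┃   
█·█··█····       ┃                       ┃   
█··█·███··       ┃                       ┃   
·██··███··       ┃                       ┃   
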